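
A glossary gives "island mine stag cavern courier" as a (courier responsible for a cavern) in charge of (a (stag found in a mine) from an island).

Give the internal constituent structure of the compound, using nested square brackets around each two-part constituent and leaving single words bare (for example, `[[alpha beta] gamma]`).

Whole compound: head "courier" (specifically "cavern courier"), modifier "island mine stag".
Inside "island mine stag": head "stag" (specifically "mine stag"), modifier "island".
Inside "mine stag": head "stag", modifier "mine".
Inside "cavern courier": head "courier", modifier "cavern".
Assembled: [[island [mine stag]] [cavern courier]].

[[island [mine stag]] [cavern courier]]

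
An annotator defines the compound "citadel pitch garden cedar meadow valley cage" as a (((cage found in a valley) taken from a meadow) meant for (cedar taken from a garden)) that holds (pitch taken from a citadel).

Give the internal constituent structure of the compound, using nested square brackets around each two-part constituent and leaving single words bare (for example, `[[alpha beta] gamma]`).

Overall it is a kind of cage (specifically "garden cedar meadow valley cage"); the modifier is "citadel pitch".
Inside "citadel pitch": head "pitch", modifier "citadel".
Inside "garden cedar meadow valley cage": head "cage" (specifically "meadow valley cage"), modifier "garden cedar".
Inside "garden cedar": head "cedar", modifier "garden".
Inside "meadow valley cage": head "cage" (specifically "valley cage"), modifier "meadow".
Inside "valley cage": head "cage", modifier "valley".
Putting it together: [[citadel pitch] [[garden cedar] [meadow [valley cage]]]].

[[citadel pitch] [[garden cedar] [meadow [valley cage]]]]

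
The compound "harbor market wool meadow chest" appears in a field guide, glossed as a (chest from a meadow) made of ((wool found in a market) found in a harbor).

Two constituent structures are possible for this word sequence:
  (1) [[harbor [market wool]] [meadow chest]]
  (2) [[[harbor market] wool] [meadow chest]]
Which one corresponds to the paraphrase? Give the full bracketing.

[[harbor [market wool]] [meadow chest]]

The paraphrase's head is the "chest" part ("meadow chest"); its modifier is "harbor market wool".
That top-level split, carried through the inner groups, gives [[harbor [market wool]] [meadow chest]].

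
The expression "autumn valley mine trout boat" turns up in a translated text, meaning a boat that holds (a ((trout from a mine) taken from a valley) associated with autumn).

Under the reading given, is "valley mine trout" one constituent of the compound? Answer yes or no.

The paraphrase groups the words so that "valley mine trout" is one unit: it corresponds to a single parenthesized sub-phrase.
The full structure is [[autumn [valley [mine trout]]] boat], in which [valley mine trout] is a constituent.

yes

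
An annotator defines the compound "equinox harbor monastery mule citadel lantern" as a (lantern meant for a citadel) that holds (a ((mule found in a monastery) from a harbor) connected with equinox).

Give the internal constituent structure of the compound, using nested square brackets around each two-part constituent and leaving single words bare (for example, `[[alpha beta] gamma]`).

[[equinox [harbor [monastery mule]]] [citadel lantern]]

At the top level: head "lantern" (specifically "citadel lantern"); modifier "equinox harbor monastery mule".
Within "equinox harbor monastery mule", the head is "mule" (specifically "harbor monastery mule") and the modifier is "equinox".
Within "harbor monastery mule", the head is "mule" (specifically "monastery mule") and the modifier is "harbor".
Within "monastery mule", the head is "mule" and the modifier is "monastery".
Within "citadel lantern", the head is "lantern" and the modifier is "citadel".
Putting it together: [[equinox [harbor [monastery mule]]] [citadel lantern]].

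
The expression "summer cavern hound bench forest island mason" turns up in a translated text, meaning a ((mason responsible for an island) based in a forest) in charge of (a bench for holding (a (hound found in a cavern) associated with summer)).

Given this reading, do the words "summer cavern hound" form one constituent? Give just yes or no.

The paraphrase groups the words so that "summer cavern hound" is one unit: it corresponds to a single parenthesized sub-phrase.
The full structure is [[[summer [cavern hound]] bench] [forest [island mason]]], in which [summer cavern hound] is a constituent.

yes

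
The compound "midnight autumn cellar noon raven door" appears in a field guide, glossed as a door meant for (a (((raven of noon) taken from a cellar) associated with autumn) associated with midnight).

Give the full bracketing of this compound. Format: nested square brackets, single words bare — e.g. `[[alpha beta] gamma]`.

[[midnight [autumn [cellar [noon raven]]]] door]

Overall it is a kind of door; the modifier is "midnight autumn cellar noon raven".
Inside "midnight autumn cellar noon raven": head "raven" (specifically "autumn cellar noon raven"), modifier "midnight".
Inside "autumn cellar noon raven": head "raven" (specifically "cellar noon raven"), modifier "autumn".
Inside "cellar noon raven": head "raven" (specifically "noon raven"), modifier "cellar".
Inside "noon raven": head "raven", modifier "noon".
So the structure is [[midnight [autumn [cellar [noon raven]]]] door].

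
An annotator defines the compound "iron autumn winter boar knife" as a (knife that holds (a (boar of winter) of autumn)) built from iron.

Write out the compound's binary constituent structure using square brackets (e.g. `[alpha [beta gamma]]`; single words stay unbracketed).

[iron [[autumn [winter boar]] knife]]

Whole compound: head "knife" (specifically "autumn winter boar knife"), modifier "iron".
Within "autumn winter boar knife", the head is "knife" and the modifier is "autumn winter boar".
Within "autumn winter boar", the head is "boar" (specifically "winter boar") and the modifier is "autumn".
Within "winter boar", the head is "boar" and the modifier is "winter".
Assembled: [iron [[autumn [winter boar]] knife]].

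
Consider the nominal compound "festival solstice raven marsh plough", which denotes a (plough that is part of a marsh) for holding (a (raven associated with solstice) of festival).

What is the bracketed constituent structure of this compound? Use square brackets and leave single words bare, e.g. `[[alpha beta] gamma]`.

At the top level: head "plough" (specifically "marsh plough"); modifier "festival solstice raven".
Inside "festival solstice raven": head "raven" (specifically "solstice raven"), modifier "festival".
Inside "solstice raven": head "raven", modifier "solstice".
Inside "marsh plough": head "plough", modifier "marsh".
Putting it together: [[festival [solstice raven]] [marsh plough]].

[[festival [solstice raven]] [marsh plough]]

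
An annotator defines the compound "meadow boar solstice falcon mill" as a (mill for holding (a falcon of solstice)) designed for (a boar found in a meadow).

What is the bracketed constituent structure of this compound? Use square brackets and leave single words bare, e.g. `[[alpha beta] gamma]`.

[[meadow boar] [[solstice falcon] mill]]

The outermost head in the paraphrase is "mill" (specifically "solstice falcon mill"), modified by "meadow boar".
"meadow boar" → head "boar", modifier "meadow".
"solstice falcon mill" → head "mill", modifier "solstice falcon".
"solstice falcon" → head "falcon", modifier "solstice".
Assembled: [[meadow boar] [[solstice falcon] mill]].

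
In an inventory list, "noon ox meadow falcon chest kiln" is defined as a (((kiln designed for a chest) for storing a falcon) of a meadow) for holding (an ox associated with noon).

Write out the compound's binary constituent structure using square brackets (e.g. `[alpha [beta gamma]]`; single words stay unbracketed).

At the top level: head "kiln" (specifically "meadow falcon chest kiln"); modifier "noon ox".
"noon ox" → head "ox", modifier "noon".
"meadow falcon chest kiln" → head "kiln" (specifically "falcon chest kiln"), modifier "meadow".
"falcon chest kiln" → head "kiln" (specifically "chest kiln"), modifier "falcon".
"chest kiln" → head "kiln", modifier "chest".
Assembled: [[noon ox] [meadow [falcon [chest kiln]]]].

[[noon ox] [meadow [falcon [chest kiln]]]]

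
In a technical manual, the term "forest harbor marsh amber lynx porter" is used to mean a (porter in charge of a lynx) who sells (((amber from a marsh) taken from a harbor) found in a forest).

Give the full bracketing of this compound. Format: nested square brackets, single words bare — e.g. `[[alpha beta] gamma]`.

[[forest [harbor [marsh amber]]] [lynx porter]]

Overall it is a kind of porter (specifically "lynx porter"); the modifier is "forest harbor marsh amber".
Within "forest harbor marsh amber", the head is "amber" (specifically "harbor marsh amber") and the modifier is "forest".
Within "harbor marsh amber", the head is "amber" (specifically "marsh amber") and the modifier is "harbor".
Within "marsh amber", the head is "amber" and the modifier is "marsh".
Within "lynx porter", the head is "porter" and the modifier is "lynx".
So the structure is [[forest [harbor [marsh amber]]] [lynx porter]].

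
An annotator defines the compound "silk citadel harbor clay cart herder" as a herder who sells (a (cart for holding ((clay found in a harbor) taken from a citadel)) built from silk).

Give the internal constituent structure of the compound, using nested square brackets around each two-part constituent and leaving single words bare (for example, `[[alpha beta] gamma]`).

[[silk [[citadel [harbor clay]] cart]] herder]

The outermost head in the paraphrase is "herder", modified by "silk citadel harbor clay cart".
Within "silk citadel harbor clay cart", the head is "cart" (specifically "citadel harbor clay cart") and the modifier is "silk".
Within "citadel harbor clay cart", the head is "cart" and the modifier is "citadel harbor clay".
Within "citadel harbor clay", the head is "clay" (specifically "harbor clay") and the modifier is "citadel".
Within "harbor clay", the head is "clay" and the modifier is "harbor".
Assembled: [[silk [[citadel [harbor clay]] cart]] herder].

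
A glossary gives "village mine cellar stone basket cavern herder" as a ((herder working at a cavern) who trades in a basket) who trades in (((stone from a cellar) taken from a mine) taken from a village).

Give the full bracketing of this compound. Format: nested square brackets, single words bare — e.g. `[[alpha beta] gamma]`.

Overall it is a kind of herder (specifically "basket cavern herder"); the modifier is "village mine cellar stone".
"village mine cellar stone" → head "stone" (specifically "mine cellar stone"), modifier "village".
"mine cellar stone" → head "stone" (specifically "cellar stone"), modifier "mine".
"cellar stone" → head "stone", modifier "cellar".
"basket cavern herder" → head "herder" (specifically "cavern herder"), modifier "basket".
"cavern herder" → head "herder", modifier "cavern".
Putting it together: [[village [mine [cellar stone]]] [basket [cavern herder]]].

[[village [mine [cellar stone]]] [basket [cavern herder]]]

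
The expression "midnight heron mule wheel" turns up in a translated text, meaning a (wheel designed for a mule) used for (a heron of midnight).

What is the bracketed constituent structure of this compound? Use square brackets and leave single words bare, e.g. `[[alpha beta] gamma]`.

[[midnight heron] [mule wheel]]

The outermost head in the paraphrase is "wheel" (specifically "mule wheel"), modified by "midnight heron".
Inside "midnight heron": head "heron", modifier "midnight".
Inside "mule wheel": head "wheel", modifier "mule".
Putting it together: [[midnight heron] [mule wheel]].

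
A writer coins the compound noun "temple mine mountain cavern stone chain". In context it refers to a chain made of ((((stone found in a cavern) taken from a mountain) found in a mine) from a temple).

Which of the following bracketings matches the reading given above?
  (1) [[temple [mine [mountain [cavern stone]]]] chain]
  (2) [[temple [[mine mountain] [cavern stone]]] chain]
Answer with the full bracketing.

The paraphrase's head is the "chain" part ("chain"); its modifier is "temple mine mountain cavern stone".
That top-level split, carried through the inner groups, gives [[temple [mine [mountain [cavern stone]]]] chain].

[[temple [mine [mountain [cavern stone]]]] chain]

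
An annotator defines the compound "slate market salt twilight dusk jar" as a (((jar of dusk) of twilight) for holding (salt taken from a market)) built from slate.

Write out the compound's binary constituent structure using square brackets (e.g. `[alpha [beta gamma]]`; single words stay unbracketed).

Whole compound: head "jar" (specifically "market salt twilight dusk jar"), modifier "slate".
Inside "market salt twilight dusk jar": head "jar" (specifically "twilight dusk jar"), modifier "market salt".
Inside "market salt": head "salt", modifier "market".
Inside "twilight dusk jar": head "jar" (specifically "dusk jar"), modifier "twilight".
Inside "dusk jar": head "jar", modifier "dusk".
Putting it together: [slate [[market salt] [twilight [dusk jar]]]].

[slate [[market salt] [twilight [dusk jar]]]]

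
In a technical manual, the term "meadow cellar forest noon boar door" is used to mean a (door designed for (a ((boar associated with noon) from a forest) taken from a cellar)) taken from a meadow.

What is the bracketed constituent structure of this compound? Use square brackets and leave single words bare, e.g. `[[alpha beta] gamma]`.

[meadow [[cellar [forest [noon boar]]] door]]

The outermost head in the paraphrase is "door" (specifically "cellar forest noon boar door"), modified by "meadow".
"cellar forest noon boar door" → head "door", modifier "cellar forest noon boar".
"cellar forest noon boar" → head "boar" (specifically "forest noon boar"), modifier "cellar".
"forest noon boar" → head "boar" (specifically "noon boar"), modifier "forest".
"noon boar" → head "boar", modifier "noon".
Putting it together: [meadow [[cellar [forest [noon boar]]] door]].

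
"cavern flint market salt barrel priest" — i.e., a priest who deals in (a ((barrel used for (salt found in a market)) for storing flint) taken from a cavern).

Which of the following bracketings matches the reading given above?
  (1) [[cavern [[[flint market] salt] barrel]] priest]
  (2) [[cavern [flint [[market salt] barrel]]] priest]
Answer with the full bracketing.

[[cavern [flint [[market salt] barrel]]] priest]

The paraphrase's head is the "priest" part ("priest"); its modifier is "cavern flint market salt barrel".
That top-level split, carried through the inner groups, gives [[cavern [flint [[market salt] barrel]]] priest].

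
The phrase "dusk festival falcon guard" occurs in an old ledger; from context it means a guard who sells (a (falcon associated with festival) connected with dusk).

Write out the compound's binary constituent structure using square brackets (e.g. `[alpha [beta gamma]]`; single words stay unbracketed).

[[dusk [festival falcon]] guard]

At the top level: head "guard"; modifier "dusk festival falcon".
Within "dusk festival falcon", the head is "falcon" (specifically "festival falcon") and the modifier is "dusk".
Within "festival falcon", the head is "falcon" and the modifier is "festival".
Putting it together: [[dusk [festival falcon]] guard].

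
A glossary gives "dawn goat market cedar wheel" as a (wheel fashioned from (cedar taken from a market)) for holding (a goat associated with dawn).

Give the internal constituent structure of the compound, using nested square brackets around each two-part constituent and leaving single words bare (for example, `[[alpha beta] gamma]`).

[[dawn goat] [[market cedar] wheel]]

Overall it is a kind of wheel (specifically "market cedar wheel"); the modifier is "dawn goat".
Inside "dawn goat": head "goat", modifier "dawn".
Inside "market cedar wheel": head "wheel", modifier "market cedar".
Inside "market cedar": head "cedar", modifier "market".
Putting it together: [[dawn goat] [[market cedar] wheel]].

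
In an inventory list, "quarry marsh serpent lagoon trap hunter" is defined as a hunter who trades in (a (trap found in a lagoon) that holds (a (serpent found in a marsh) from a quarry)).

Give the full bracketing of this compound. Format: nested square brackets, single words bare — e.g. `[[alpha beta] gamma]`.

Whole compound: head "hunter", modifier "quarry marsh serpent lagoon trap".
"quarry marsh serpent lagoon trap" → head "trap" (specifically "lagoon trap"), modifier "quarry marsh serpent".
"quarry marsh serpent" → head "serpent" (specifically "marsh serpent"), modifier "quarry".
"marsh serpent" → head "serpent", modifier "marsh".
"lagoon trap" → head "trap", modifier "lagoon".
Putting it together: [[[quarry [marsh serpent]] [lagoon trap]] hunter].

[[[quarry [marsh serpent]] [lagoon trap]] hunter]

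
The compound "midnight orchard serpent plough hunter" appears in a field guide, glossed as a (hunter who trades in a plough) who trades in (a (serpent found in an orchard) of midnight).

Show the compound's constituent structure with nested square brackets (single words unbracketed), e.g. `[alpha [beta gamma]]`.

[[midnight [orchard serpent]] [plough hunter]]

At the top level: head "hunter" (specifically "plough hunter"); modifier "midnight orchard serpent".
Inside "midnight orchard serpent": head "serpent" (specifically "orchard serpent"), modifier "midnight".
Inside "orchard serpent": head "serpent", modifier "orchard".
Inside "plough hunter": head "hunter", modifier "plough".
Putting it together: [[midnight [orchard serpent]] [plough hunter]].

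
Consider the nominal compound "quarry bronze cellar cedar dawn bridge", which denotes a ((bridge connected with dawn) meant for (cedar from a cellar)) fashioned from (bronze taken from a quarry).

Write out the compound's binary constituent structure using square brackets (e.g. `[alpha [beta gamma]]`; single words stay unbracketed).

[[quarry bronze] [[cellar cedar] [dawn bridge]]]

Overall it is a kind of bridge (specifically "cellar cedar dawn bridge"); the modifier is "quarry bronze".
"quarry bronze" → head "bronze", modifier "quarry".
"cellar cedar dawn bridge" → head "bridge" (specifically "dawn bridge"), modifier "cellar cedar".
"cellar cedar" → head "cedar", modifier "cellar".
"dawn bridge" → head "bridge", modifier "dawn".
So the structure is [[quarry bronze] [[cellar cedar] [dawn bridge]]].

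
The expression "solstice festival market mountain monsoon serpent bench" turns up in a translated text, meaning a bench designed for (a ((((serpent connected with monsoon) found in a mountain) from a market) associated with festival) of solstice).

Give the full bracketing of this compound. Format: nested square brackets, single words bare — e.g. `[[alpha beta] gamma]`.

Whole compound: head "bench", modifier "solstice festival market mountain monsoon serpent".
Inside "solstice festival market mountain monsoon serpent": head "serpent" (specifically "festival market mountain monsoon serpent"), modifier "solstice".
Inside "festival market mountain monsoon serpent": head "serpent" (specifically "market mountain monsoon serpent"), modifier "festival".
Inside "market mountain monsoon serpent": head "serpent" (specifically "mountain monsoon serpent"), modifier "market".
Inside "mountain monsoon serpent": head "serpent" (specifically "monsoon serpent"), modifier "mountain".
Inside "monsoon serpent": head "serpent", modifier "monsoon".
Putting it together: [[solstice [festival [market [mountain [monsoon serpent]]]]] bench].

[[solstice [festival [market [mountain [monsoon serpent]]]]] bench]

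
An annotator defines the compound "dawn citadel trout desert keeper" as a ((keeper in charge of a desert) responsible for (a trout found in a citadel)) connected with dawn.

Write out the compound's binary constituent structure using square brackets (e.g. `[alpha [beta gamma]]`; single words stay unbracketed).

[dawn [[citadel trout] [desert keeper]]]

The outermost head in the paraphrase is "keeper" (specifically "citadel trout desert keeper"), modified by "dawn".
Within "citadel trout desert keeper", the head is "keeper" (specifically "desert keeper") and the modifier is "citadel trout".
Within "citadel trout", the head is "trout" and the modifier is "citadel".
Within "desert keeper", the head is "keeper" and the modifier is "desert".
Assembled: [dawn [[citadel trout] [desert keeper]]].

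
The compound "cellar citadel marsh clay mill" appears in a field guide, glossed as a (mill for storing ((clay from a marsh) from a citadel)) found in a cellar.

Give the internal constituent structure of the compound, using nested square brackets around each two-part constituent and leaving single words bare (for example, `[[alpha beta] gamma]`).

Overall it is a kind of mill (specifically "citadel marsh clay mill"); the modifier is "cellar".
Inside "citadel marsh clay mill": head "mill", modifier "citadel marsh clay".
Inside "citadel marsh clay": head "clay" (specifically "marsh clay"), modifier "citadel".
Inside "marsh clay": head "clay", modifier "marsh".
Assembled: [cellar [[citadel [marsh clay]] mill]].

[cellar [[citadel [marsh clay]] mill]]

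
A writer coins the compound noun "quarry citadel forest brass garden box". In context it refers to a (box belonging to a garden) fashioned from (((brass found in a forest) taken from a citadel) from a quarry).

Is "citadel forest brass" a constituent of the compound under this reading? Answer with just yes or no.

yes

The paraphrase groups the words so that "citadel forest brass" is one unit: it corresponds to a single parenthesized sub-phrase.
The full structure is [[quarry [citadel [forest brass]]] [garden box]], in which [citadel forest brass] is a constituent.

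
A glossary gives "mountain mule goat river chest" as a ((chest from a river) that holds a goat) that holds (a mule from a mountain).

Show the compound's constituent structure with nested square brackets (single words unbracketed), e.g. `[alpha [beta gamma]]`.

[[mountain mule] [goat [river chest]]]

Overall it is a kind of chest (specifically "goat river chest"); the modifier is "mountain mule".
Inside "mountain mule": head "mule", modifier "mountain".
Inside "goat river chest": head "chest" (specifically "river chest"), modifier "goat".
Inside "river chest": head "chest", modifier "river".
Assembled: [[mountain mule] [goat [river chest]]].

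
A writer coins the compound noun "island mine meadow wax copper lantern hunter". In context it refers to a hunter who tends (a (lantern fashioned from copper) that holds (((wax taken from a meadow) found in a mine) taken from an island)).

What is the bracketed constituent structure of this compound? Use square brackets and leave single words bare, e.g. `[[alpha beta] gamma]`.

[[[island [mine [meadow wax]]] [copper lantern]] hunter]

Overall it is a kind of hunter; the modifier is "island mine meadow wax copper lantern".
Inside "island mine meadow wax copper lantern": head "lantern" (specifically "copper lantern"), modifier "island mine meadow wax".
Inside "island mine meadow wax": head "wax" (specifically "mine meadow wax"), modifier "island".
Inside "mine meadow wax": head "wax" (specifically "meadow wax"), modifier "mine".
Inside "meadow wax": head "wax", modifier "meadow".
Inside "copper lantern": head "lantern", modifier "copper".
So the structure is [[[island [mine [meadow wax]]] [copper lantern]] hunter].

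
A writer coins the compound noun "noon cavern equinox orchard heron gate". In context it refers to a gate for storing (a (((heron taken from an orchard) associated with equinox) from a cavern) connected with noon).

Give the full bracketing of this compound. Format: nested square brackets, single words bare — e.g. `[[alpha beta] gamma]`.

At the top level: head "gate"; modifier "noon cavern equinox orchard heron".
"noon cavern equinox orchard heron" → head "heron" (specifically "cavern equinox orchard heron"), modifier "noon".
"cavern equinox orchard heron" → head "heron" (specifically "equinox orchard heron"), modifier "cavern".
"equinox orchard heron" → head "heron" (specifically "orchard heron"), modifier "equinox".
"orchard heron" → head "heron", modifier "orchard".
So the structure is [[noon [cavern [equinox [orchard heron]]]] gate].

[[noon [cavern [equinox [orchard heron]]]] gate]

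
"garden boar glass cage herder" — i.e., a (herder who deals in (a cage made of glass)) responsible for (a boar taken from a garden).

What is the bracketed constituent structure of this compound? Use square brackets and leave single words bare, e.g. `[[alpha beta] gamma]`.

[[garden boar] [[glass cage] herder]]

Overall it is a kind of herder (specifically "glass cage herder"); the modifier is "garden boar".
Within "garden boar", the head is "boar" and the modifier is "garden".
Within "glass cage herder", the head is "herder" and the modifier is "glass cage".
Within "glass cage", the head is "cage" and the modifier is "glass".
Putting it together: [[garden boar] [[glass cage] herder]].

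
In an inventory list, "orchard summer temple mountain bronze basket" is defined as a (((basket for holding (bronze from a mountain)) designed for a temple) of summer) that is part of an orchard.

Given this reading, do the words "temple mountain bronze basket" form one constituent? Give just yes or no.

yes

The paraphrase groups the words so that "temple mountain bronze basket" is one unit: it corresponds to a single parenthesized sub-phrase.
The full structure is [orchard [summer [temple [[mountain bronze] basket]]]], in which [temple mountain bronze basket] is a constituent.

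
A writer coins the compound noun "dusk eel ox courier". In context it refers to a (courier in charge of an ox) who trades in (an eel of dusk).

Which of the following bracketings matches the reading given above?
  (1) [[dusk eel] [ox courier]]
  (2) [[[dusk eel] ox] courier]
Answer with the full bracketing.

The paraphrase's head is the "courier" part ("ox courier"); its modifier is "dusk eel".
That top-level split, carried through the inner groups, gives [[dusk eel] [ox courier]].

[[dusk eel] [ox courier]]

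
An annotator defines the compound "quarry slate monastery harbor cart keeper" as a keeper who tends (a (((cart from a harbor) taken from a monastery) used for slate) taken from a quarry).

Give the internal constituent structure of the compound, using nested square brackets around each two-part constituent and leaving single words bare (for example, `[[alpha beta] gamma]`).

The outermost head in the paraphrase is "keeper", modified by "quarry slate monastery harbor cart".
"quarry slate monastery harbor cart" → head "cart" (specifically "slate monastery harbor cart"), modifier "quarry".
"slate monastery harbor cart" → head "cart" (specifically "monastery harbor cart"), modifier "slate".
"monastery harbor cart" → head "cart" (specifically "harbor cart"), modifier "monastery".
"harbor cart" → head "cart", modifier "harbor".
So the structure is [[quarry [slate [monastery [harbor cart]]]] keeper].

[[quarry [slate [monastery [harbor cart]]]] keeper]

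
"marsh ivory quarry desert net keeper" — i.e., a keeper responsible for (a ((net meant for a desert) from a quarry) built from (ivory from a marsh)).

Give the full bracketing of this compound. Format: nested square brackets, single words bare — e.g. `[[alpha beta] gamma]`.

Overall it is a kind of keeper; the modifier is "marsh ivory quarry desert net".
Inside "marsh ivory quarry desert net": head "net" (specifically "quarry desert net"), modifier "marsh ivory".
Inside "marsh ivory": head "ivory", modifier "marsh".
Inside "quarry desert net": head "net" (specifically "desert net"), modifier "quarry".
Inside "desert net": head "net", modifier "desert".
So the structure is [[[marsh ivory] [quarry [desert net]]] keeper].

[[[marsh ivory] [quarry [desert net]]] keeper]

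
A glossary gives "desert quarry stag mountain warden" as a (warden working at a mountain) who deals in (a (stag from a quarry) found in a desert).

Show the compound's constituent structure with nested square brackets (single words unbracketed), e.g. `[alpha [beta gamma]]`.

[[desert [quarry stag]] [mountain warden]]

Overall it is a kind of warden (specifically "mountain warden"); the modifier is "desert quarry stag".
"desert quarry stag" → head "stag" (specifically "quarry stag"), modifier "desert".
"quarry stag" → head "stag", modifier "quarry".
"mountain warden" → head "warden", modifier "mountain".
So the structure is [[desert [quarry stag]] [mountain warden]].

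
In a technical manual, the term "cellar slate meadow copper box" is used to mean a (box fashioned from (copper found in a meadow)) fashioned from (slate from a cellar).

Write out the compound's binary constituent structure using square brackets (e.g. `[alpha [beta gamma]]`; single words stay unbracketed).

[[cellar slate] [[meadow copper] box]]

At the top level: head "box" (specifically "meadow copper box"); modifier "cellar slate".
"cellar slate" → head "slate", modifier "cellar".
"meadow copper box" → head "box", modifier "meadow copper".
"meadow copper" → head "copper", modifier "meadow".
Assembled: [[cellar slate] [[meadow copper] box]].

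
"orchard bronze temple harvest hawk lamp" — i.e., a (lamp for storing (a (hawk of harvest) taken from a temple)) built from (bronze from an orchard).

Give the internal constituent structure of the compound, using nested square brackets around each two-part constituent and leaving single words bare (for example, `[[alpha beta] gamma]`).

[[orchard bronze] [[temple [harvest hawk]] lamp]]

Whole compound: head "lamp" (specifically "temple harvest hawk lamp"), modifier "orchard bronze".
Inside "orchard bronze": head "bronze", modifier "orchard".
Inside "temple harvest hawk lamp": head "lamp", modifier "temple harvest hawk".
Inside "temple harvest hawk": head "hawk" (specifically "harvest hawk"), modifier "temple".
Inside "harvest hawk": head "hawk", modifier "harvest".
Assembled: [[orchard bronze] [[temple [harvest hawk]] lamp]].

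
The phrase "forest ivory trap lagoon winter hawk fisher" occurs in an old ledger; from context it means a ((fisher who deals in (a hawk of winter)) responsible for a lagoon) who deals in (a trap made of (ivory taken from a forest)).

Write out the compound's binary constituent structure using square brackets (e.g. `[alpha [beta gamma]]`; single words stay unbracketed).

Overall it is a kind of fisher (specifically "lagoon winter hawk fisher"); the modifier is "forest ivory trap".
"forest ivory trap" → head "trap", modifier "forest ivory".
"forest ivory" → head "ivory", modifier "forest".
"lagoon winter hawk fisher" → head "fisher" (specifically "winter hawk fisher"), modifier "lagoon".
"winter hawk fisher" → head "fisher", modifier "winter hawk".
"winter hawk" → head "hawk", modifier "winter".
Assembled: [[[forest ivory] trap] [lagoon [[winter hawk] fisher]]].

[[[forest ivory] trap] [lagoon [[winter hawk] fisher]]]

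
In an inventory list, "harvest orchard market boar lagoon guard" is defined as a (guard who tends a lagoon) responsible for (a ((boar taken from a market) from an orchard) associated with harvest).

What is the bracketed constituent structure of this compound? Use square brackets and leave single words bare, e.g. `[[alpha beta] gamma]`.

[[harvest [orchard [market boar]]] [lagoon guard]]

Overall it is a kind of guard (specifically "lagoon guard"); the modifier is "harvest orchard market boar".
Inside "harvest orchard market boar": head "boar" (specifically "orchard market boar"), modifier "harvest".
Inside "orchard market boar": head "boar" (specifically "market boar"), modifier "orchard".
Inside "market boar": head "boar", modifier "market".
Inside "lagoon guard": head "guard", modifier "lagoon".
So the structure is [[harvest [orchard [market boar]]] [lagoon guard]].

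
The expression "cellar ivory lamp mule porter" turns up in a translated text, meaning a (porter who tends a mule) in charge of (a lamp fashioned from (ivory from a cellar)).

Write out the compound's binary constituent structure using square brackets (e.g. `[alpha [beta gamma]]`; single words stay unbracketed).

The outermost head in the paraphrase is "porter" (specifically "mule porter"), modified by "cellar ivory lamp".
Inside "cellar ivory lamp": head "lamp", modifier "cellar ivory".
Inside "cellar ivory": head "ivory", modifier "cellar".
Inside "mule porter": head "porter", modifier "mule".
So the structure is [[[cellar ivory] lamp] [mule porter]].

[[[cellar ivory] lamp] [mule porter]]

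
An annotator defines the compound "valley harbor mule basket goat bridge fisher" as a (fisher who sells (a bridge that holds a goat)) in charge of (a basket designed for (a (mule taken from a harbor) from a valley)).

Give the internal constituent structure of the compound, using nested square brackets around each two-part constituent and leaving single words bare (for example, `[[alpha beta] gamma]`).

Whole compound: head "fisher" (specifically "goat bridge fisher"), modifier "valley harbor mule basket".
Inside "valley harbor mule basket": head "basket", modifier "valley harbor mule".
Inside "valley harbor mule": head "mule" (specifically "harbor mule"), modifier "valley".
Inside "harbor mule": head "mule", modifier "harbor".
Inside "goat bridge fisher": head "fisher", modifier "goat bridge".
Inside "goat bridge": head "bridge", modifier "goat".
Putting it together: [[[valley [harbor mule]] basket] [[goat bridge] fisher]].

[[[valley [harbor mule]] basket] [[goat bridge] fisher]]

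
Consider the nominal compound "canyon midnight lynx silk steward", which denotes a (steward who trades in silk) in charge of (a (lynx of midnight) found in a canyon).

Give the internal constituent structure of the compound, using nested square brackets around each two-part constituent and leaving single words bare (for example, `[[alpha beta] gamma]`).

Whole compound: head "steward" (specifically "silk steward"), modifier "canyon midnight lynx".
Inside "canyon midnight lynx": head "lynx" (specifically "midnight lynx"), modifier "canyon".
Inside "midnight lynx": head "lynx", modifier "midnight".
Inside "silk steward": head "steward", modifier "silk".
So the structure is [[canyon [midnight lynx]] [silk steward]].

[[canyon [midnight lynx]] [silk steward]]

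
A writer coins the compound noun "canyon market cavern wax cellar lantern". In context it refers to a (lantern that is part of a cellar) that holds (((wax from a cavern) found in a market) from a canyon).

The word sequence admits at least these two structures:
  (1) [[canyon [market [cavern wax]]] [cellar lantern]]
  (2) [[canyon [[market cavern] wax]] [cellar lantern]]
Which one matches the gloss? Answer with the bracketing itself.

The paraphrase's head is the "lantern" part ("cellar lantern"); its modifier is "canyon market cavern wax".
That top-level split, carried through the inner groups, gives [[canyon [market [cavern wax]]] [cellar lantern]].

[[canyon [market [cavern wax]]] [cellar lantern]]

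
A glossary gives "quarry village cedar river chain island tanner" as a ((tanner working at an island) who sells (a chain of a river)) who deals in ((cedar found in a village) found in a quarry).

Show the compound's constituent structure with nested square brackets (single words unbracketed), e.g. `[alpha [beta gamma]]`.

Whole compound: head "tanner" (specifically "river chain island tanner"), modifier "quarry village cedar".
"quarry village cedar" → head "cedar" (specifically "village cedar"), modifier "quarry".
"village cedar" → head "cedar", modifier "village".
"river chain island tanner" → head "tanner" (specifically "island tanner"), modifier "river chain".
"river chain" → head "chain", modifier "river".
"island tanner" → head "tanner", modifier "island".
Putting it together: [[quarry [village cedar]] [[river chain] [island tanner]]].

[[quarry [village cedar]] [[river chain] [island tanner]]]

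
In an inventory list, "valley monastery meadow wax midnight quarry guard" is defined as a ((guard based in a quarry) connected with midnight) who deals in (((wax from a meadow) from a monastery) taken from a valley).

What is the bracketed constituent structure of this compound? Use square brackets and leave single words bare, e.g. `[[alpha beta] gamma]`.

Whole compound: head "guard" (specifically "midnight quarry guard"), modifier "valley monastery meadow wax".
Inside "valley monastery meadow wax": head "wax" (specifically "monastery meadow wax"), modifier "valley".
Inside "monastery meadow wax": head "wax" (specifically "meadow wax"), modifier "monastery".
Inside "meadow wax": head "wax", modifier "meadow".
Inside "midnight quarry guard": head "guard" (specifically "quarry guard"), modifier "midnight".
Inside "quarry guard": head "guard", modifier "quarry".
Putting it together: [[valley [monastery [meadow wax]]] [midnight [quarry guard]]].

[[valley [monastery [meadow wax]]] [midnight [quarry guard]]]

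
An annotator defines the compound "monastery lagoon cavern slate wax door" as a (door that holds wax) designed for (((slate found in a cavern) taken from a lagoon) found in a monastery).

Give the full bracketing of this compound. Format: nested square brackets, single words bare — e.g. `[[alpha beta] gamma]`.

[[monastery [lagoon [cavern slate]]] [wax door]]

Overall it is a kind of door (specifically "wax door"); the modifier is "monastery lagoon cavern slate".
Within "monastery lagoon cavern slate", the head is "slate" (specifically "lagoon cavern slate") and the modifier is "monastery".
Within "lagoon cavern slate", the head is "slate" (specifically "cavern slate") and the modifier is "lagoon".
Within "cavern slate", the head is "slate" and the modifier is "cavern".
Within "wax door", the head is "door" and the modifier is "wax".
So the structure is [[monastery [lagoon [cavern slate]]] [wax door]].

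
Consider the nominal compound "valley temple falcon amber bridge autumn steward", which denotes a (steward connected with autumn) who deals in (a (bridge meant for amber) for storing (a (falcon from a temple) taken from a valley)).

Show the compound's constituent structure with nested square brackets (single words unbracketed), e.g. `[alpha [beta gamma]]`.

[[[valley [temple falcon]] [amber bridge]] [autumn steward]]

Whole compound: head "steward" (specifically "autumn steward"), modifier "valley temple falcon amber bridge".
Within "valley temple falcon amber bridge", the head is "bridge" (specifically "amber bridge") and the modifier is "valley temple falcon".
Within "valley temple falcon", the head is "falcon" (specifically "temple falcon") and the modifier is "valley".
Within "temple falcon", the head is "falcon" and the modifier is "temple".
Within "amber bridge", the head is "bridge" and the modifier is "amber".
Within "autumn steward", the head is "steward" and the modifier is "autumn".
Assembled: [[[valley [temple falcon]] [amber bridge]] [autumn steward]].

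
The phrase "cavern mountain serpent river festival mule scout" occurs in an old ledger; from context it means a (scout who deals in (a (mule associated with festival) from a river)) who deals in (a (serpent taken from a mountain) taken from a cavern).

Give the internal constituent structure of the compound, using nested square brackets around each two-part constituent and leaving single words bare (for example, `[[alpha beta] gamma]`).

The outermost head in the paraphrase is "scout" (specifically "river festival mule scout"), modified by "cavern mountain serpent".
Inside "cavern mountain serpent": head "serpent" (specifically "mountain serpent"), modifier "cavern".
Inside "mountain serpent": head "serpent", modifier "mountain".
Inside "river festival mule scout": head "scout", modifier "river festival mule".
Inside "river festival mule": head "mule" (specifically "festival mule"), modifier "river".
Inside "festival mule": head "mule", modifier "festival".
Assembled: [[cavern [mountain serpent]] [[river [festival mule]] scout]].

[[cavern [mountain serpent]] [[river [festival mule]] scout]]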